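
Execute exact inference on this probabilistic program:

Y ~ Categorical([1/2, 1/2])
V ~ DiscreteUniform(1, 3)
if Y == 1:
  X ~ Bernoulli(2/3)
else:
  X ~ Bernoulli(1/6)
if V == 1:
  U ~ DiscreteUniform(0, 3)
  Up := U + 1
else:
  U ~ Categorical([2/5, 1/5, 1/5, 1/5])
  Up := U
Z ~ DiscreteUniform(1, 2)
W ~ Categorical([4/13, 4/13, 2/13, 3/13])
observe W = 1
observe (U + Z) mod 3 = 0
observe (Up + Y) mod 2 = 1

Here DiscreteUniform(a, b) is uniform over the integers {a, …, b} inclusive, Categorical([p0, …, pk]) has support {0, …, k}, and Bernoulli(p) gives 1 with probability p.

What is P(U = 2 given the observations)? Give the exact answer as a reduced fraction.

Enumerate traces; 12 have nonzero weight after conditioning:
  (Y=0, V=1, X=0, U=2, Z=1, W=1) weight 5/936
  (Y=0, V=1, X=1, U=2, Z=1, W=1) weight 1/936
  (Y=0, V=2, X=0, U=1, Z=2, W=1) weight 1/234
  (Y=0, V=2, X=1, U=1, Z=2, W=1) weight 1/1170
  (Y=0, V=3, X=0, U=1, Z=2, W=1) weight 1/234
  (Y=0, V=3, X=1, U=1, Z=2, W=1) weight 1/1170
  (Y=1, V=1, X=0, U=1, Z=2, W=1) weight 1/468
  (Y=1, V=1, X=1, U=1, Z=2, W=1) weight 1/234
  … 4 more
Group by U:
  weight(U=1) = 1/60
  weight(U=2) = 1/60
Total weight = 1/60 + 1/60 = 1/30
P(U=1 | obs) = 1/60 / 1/30 = 1/2
P(U=2 | obs) = 1/60 / 1/30 = 1/2

P(U = 2 | obs) = 1/2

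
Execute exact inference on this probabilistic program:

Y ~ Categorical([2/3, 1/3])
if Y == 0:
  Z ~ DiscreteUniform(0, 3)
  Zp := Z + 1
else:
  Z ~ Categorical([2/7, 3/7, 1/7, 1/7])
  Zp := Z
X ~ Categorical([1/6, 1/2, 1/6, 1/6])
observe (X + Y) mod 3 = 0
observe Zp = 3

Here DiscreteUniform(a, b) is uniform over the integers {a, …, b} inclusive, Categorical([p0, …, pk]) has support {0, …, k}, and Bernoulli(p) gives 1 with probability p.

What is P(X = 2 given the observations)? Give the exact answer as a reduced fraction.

P(X = 2 | obs) = 1/8

Enumerate traces; 3 have nonzero weight after conditioning:
  (Y=0, Z=2, X=0) weight 1/36
  (Y=0, Z=2, X=3) weight 1/36
  (Y=1, Z=3, X=2) weight 1/126
Group by X:
  weight(X=0) = 1/36
  weight(X=2) = 1/126
  weight(X=3) = 1/36
Total weight = 1/36 + 1/126 + 1/36 = 4/63
P(X=0 | obs) = 1/36 / 4/63 = 7/16
P(X=2 | obs) = 1/126 / 4/63 = 1/8
P(X=3 | obs) = 1/36 / 4/63 = 7/16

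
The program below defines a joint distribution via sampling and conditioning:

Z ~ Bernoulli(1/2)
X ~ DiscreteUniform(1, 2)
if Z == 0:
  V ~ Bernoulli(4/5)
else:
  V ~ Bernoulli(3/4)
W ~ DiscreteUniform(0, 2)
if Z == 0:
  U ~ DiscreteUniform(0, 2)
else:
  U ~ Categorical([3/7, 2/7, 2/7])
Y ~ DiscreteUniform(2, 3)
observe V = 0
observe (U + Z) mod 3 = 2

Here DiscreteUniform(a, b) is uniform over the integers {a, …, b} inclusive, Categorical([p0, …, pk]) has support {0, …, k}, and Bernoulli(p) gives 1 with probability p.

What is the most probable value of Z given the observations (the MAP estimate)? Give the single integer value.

argmax_v P(Z = v | obs) = 1

Enumerate traces; 24 have nonzero weight after conditioning:
  (Z=0, X=1, V=0, W=0, U=2, Y=2) weight 1/360
  (Z=0, X=1, V=0, W=0, U=2, Y=3) weight 1/360
  (Z=0, X=1, V=0, W=1, U=2, Y=2) weight 1/360
  (Z=0, X=1, V=0, W=1, U=2, Y=3) weight 1/360
  (Z=0, X=1, V=0, W=2, U=2, Y=2) weight 1/360
  (Z=0, X=1, V=0, W=2, U=2, Y=3) weight 1/360
  (Z=0, X=2, V=0, W=0, U=2, Y=2) weight 1/360
  (Z=0, X=2, V=0, W=0, U=2, Y=3) weight 1/360
  (Z=1, X=1, V=0, W=0, U=1, Y=2) weight 1/336
  … 15 more
Group by Z:
  weight(Z=0) = 1/30
  weight(Z=1) = 1/28
Total weight = 1/30 + 1/28 = 29/420
P(Z=0 | obs) = 1/30 / 29/420 = 14/29
P(Z=1 | obs) = 1/28 / 29/420 = 15/29
argmax = 1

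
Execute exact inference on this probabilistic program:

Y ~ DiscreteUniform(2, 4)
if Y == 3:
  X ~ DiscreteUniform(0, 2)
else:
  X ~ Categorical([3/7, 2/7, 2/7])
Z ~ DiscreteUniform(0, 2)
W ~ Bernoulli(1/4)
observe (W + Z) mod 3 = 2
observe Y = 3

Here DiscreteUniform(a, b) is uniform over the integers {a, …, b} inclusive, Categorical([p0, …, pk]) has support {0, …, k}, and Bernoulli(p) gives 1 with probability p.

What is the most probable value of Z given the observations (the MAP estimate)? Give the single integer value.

argmax_v P(Z = v | obs) = 2

Enumerate traces; 6 have nonzero weight after conditioning:
  (Y=3, X=0, Z=1, W=1) weight 1/108
  (Y=3, X=0, Z=2, W=0) weight 1/36
  (Y=3, X=1, Z=1, W=1) weight 1/108
  (Y=3, X=1, Z=2, W=0) weight 1/36
  (Y=3, X=2, Z=1, W=1) weight 1/108
  (Y=3, X=2, Z=2, W=0) weight 1/36
Group by Z:
  weight(Z=1) = 1/36
  weight(Z=2) = 1/12
Total weight = 1/36 + 1/12 = 1/9
P(Z=1 | obs) = 1/36 / 1/9 = 1/4
P(Z=2 | obs) = 1/12 / 1/9 = 3/4
argmax = 2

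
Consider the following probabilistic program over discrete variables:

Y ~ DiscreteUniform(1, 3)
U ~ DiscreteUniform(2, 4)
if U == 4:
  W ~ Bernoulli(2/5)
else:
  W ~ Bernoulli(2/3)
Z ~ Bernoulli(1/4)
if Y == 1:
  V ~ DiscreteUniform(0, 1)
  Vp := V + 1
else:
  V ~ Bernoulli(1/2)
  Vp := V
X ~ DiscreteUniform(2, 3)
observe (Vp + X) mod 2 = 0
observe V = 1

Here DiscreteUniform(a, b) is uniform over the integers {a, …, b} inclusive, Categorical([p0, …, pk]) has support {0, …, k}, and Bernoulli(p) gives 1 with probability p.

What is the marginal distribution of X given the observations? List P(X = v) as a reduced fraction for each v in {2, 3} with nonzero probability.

Enumerate traces; 36 have nonzero weight after conditioning:
  (Y=1, U=2, W=0, Z=0, V=1, X=2) weight 1/144
  (Y=1, U=2, W=0, Z=1, V=1, X=2) weight 1/432
  (Y=1, U=2, W=1, Z=0, V=1, X=2) weight 1/72
  (Y=1, U=2, W=1, Z=1, V=1, X=2) weight 1/216
  (Y=1, U=3, W=0, Z=0, V=1, X=2) weight 1/144
  (Y=1, U=3, W=0, Z=1, V=1, X=2) weight 1/432
  (Y=1, U=3, W=1, Z=0, V=1, X=2) weight 1/72
  (Y=1, U=3, W=1, Z=1, V=1, X=2) weight 1/216
  (Y=2, U=2, W=0, Z=0, V=1, X=3) weight 1/144
  … 27 more
Group by X:
  weight(X=2) = 1/12
  weight(X=3) = 1/6
Total weight = 1/12 + 1/6 = 1/4
P(X=2 | obs) = 1/12 / 1/4 = 1/3
P(X=3 | obs) = 1/6 / 1/4 = 2/3

P(X=2) = 1/3, P(X=3) = 2/3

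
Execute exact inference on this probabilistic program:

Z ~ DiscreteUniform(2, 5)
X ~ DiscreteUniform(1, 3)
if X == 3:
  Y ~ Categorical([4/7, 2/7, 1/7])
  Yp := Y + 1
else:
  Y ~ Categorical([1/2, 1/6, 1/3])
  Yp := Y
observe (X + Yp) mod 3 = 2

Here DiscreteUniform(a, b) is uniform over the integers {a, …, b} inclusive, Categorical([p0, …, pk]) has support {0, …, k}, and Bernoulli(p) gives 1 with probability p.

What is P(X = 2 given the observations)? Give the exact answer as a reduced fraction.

P(X = 2 | obs) = 21/40

Enumerate traces; 12 have nonzero weight after conditioning:
  (Z=2, X=1, Y=1) weight 1/72
  (Z=2, X=2, Y=0) weight 1/24
  (Z=2, X=3, Y=1) weight 1/42
  (Z=3, X=1, Y=1) weight 1/72
  (Z=3, X=2, Y=0) weight 1/24
  (Z=3, X=3, Y=1) weight 1/42
  (Z=4, X=1, Y=1) weight 1/72
  (Z=4, X=2, Y=0) weight 1/24
  … 4 more
Group by X:
  weight(X=1) = 1/18
  weight(X=2) = 1/6
  weight(X=3) = 2/21
Total weight = 1/18 + 1/6 + 2/21 = 20/63
P(X=1 | obs) = 1/18 / 20/63 = 7/40
P(X=2 | obs) = 1/6 / 20/63 = 21/40
P(X=3 | obs) = 2/21 / 20/63 = 3/10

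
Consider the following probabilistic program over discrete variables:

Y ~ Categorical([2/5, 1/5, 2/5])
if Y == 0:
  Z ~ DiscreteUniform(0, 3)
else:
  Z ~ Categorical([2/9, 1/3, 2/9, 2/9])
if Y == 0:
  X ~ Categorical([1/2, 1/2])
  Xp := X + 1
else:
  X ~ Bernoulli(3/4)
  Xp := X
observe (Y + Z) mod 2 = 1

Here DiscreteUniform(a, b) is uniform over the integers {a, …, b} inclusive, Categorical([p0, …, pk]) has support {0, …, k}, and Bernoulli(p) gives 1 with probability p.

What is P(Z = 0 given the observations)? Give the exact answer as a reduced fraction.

Enumerate traces; 12 have nonzero weight after conditioning:
  (Y=0, Z=1, X=0) weight 1/20
  (Y=0, Z=1, X=1) weight 1/20
  (Y=0, Z=3, X=0) weight 1/20
  (Y=0, Z=3, X=1) weight 1/20
  (Y=1, Z=0, X=0) weight 1/90
  (Y=1, Z=0, X=1) weight 1/30
  (Y=1, Z=2, X=0) weight 1/90
  (Y=1, Z=2, X=1) weight 1/30
  … 4 more
Group by Z:
  weight(Z=0) = 2/45
  weight(Z=1) = 7/30
  weight(Z=2) = 2/45
  weight(Z=3) = 17/90
Total weight = 2/45 + 7/30 + 2/45 + 17/90 = 23/45
P(Z=0 | obs) = 2/45 / 23/45 = 2/23
P(Z=1 | obs) = 7/30 / 23/45 = 21/46
P(Z=2 | obs) = 2/45 / 23/45 = 2/23
P(Z=3 | obs) = 17/90 / 23/45 = 17/46

P(Z = 0 | obs) = 2/23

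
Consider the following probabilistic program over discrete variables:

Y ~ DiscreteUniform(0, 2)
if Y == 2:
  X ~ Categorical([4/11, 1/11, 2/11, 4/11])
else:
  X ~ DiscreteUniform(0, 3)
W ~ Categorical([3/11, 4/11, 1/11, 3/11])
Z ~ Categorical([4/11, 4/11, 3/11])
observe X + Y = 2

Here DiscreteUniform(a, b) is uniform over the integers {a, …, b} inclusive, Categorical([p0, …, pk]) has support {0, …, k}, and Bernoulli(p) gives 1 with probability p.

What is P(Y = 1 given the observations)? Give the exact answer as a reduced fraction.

P(Y = 1 | obs) = 11/38

Enumerate traces; 36 have nonzero weight after conditioning:
  (Y=0, X=2, W=0, Z=0) weight 1/121
  (Y=0, X=2, W=0, Z=1) weight 1/121
  (Y=0, X=2, W=0, Z=2) weight 3/484
  (Y=0, X=2, W=1, Z=0) weight 4/363
  (Y=0, X=2, W=1, Z=1) weight 4/363
  (Y=0, X=2, W=1, Z=2) weight 1/121
  (Y=0, X=2, W=2, Z=0) weight 1/363
  (Y=0, X=2, W=2, Z=1) weight 1/363
  (Y=1, X=1, W=0, Z=0) weight 1/121
  (Y=2, X=0, W=0, Z=0) weight 16/1331
  … 26 more
Group by Y:
  weight(Y=0) = 1/12
  weight(Y=1) = 1/12
  weight(Y=2) = 4/33
Total weight = 1/12 + 1/12 + 4/33 = 19/66
P(Y=0 | obs) = 1/12 / 19/66 = 11/38
P(Y=1 | obs) = 1/12 / 19/66 = 11/38
P(Y=2 | obs) = 4/33 / 19/66 = 8/19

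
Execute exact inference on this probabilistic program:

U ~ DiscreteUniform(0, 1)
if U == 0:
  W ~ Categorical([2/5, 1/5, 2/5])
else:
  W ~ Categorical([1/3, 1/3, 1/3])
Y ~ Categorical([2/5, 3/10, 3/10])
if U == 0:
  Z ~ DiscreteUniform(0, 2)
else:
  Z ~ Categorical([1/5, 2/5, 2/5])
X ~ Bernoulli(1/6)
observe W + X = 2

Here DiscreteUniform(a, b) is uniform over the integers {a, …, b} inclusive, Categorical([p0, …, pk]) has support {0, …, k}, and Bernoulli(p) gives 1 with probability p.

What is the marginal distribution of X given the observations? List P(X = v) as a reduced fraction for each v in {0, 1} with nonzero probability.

P(X=0) = 55/63, P(X=1) = 8/63

Enumerate traces; 36 have nonzero weight after conditioning:
  (U=0, W=1, Y=0, Z=0, X=1) weight 1/450
  (U=0, W=1, Y=0, Z=1, X=1) weight 1/450
  (U=0, W=1, Y=0, Z=2, X=1) weight 1/450
  (U=0, W=1, Y=1, Z=0, X=1) weight 1/600
  (U=0, W=1, Y=1, Z=1, X=1) weight 1/600
  (U=0, W=1, Y=1, Z=2, X=1) weight 1/600
  (U=0, W=1, Y=2, Z=0, X=1) weight 1/600
  (U=0, W=1, Y=2, Z=1, X=1) weight 1/600
  (U=0, W=2, Y=0, Z=0, X=0) weight 1/45
  … 27 more
Group by X:
  weight(X=0) = 11/36
  weight(X=1) = 2/45
Total weight = 11/36 + 2/45 = 7/20
P(X=0 | obs) = 11/36 / 7/20 = 55/63
P(X=1 | obs) = 2/45 / 7/20 = 8/63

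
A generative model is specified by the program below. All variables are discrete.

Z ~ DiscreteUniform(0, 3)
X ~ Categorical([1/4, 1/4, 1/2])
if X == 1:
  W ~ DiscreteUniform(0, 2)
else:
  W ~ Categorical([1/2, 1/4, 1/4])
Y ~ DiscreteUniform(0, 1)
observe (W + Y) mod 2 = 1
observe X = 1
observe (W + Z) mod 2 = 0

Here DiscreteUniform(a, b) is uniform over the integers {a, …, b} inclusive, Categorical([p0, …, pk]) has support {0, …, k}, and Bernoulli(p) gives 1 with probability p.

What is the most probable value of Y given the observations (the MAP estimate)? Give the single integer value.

argmax_v P(Y = v | obs) = 1

Enumerate traces; 6 have nonzero weight after conditioning:
  (Z=0, X=1, W=0, Y=1) weight 1/96
  (Z=0, X=1, W=2, Y=1) weight 1/96
  (Z=1, X=1, W=1, Y=0) weight 1/96
  (Z=2, X=1, W=0, Y=1) weight 1/96
  (Z=2, X=1, W=2, Y=1) weight 1/96
  (Z=3, X=1, W=1, Y=0) weight 1/96
Group by Y:
  weight(Y=0) = 1/48
  weight(Y=1) = 1/24
Total weight = 1/48 + 1/24 = 1/16
P(Y=0 | obs) = 1/48 / 1/16 = 1/3
P(Y=1 | obs) = 1/24 / 1/16 = 2/3
argmax = 1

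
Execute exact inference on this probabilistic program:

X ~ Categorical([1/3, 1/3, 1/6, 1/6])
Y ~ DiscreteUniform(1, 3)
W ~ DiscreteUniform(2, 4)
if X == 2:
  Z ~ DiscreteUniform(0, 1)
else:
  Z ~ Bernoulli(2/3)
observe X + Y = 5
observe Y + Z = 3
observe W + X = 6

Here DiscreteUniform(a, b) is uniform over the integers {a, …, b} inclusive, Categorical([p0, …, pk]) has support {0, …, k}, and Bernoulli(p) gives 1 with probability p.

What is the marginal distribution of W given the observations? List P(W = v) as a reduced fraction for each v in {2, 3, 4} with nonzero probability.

Enumerate traces; 2 have nonzero weight after conditioning:
  (X=2, Y=3, W=4, Z=0) weight 1/108
  (X=3, Y=2, W=3, Z=1) weight 1/81
Group by W:
  weight(W=3) = 1/81
  weight(W=4) = 1/108
Total weight = 1/81 + 1/108 = 7/324
P(W=3 | obs) = 1/81 / 7/324 = 4/7
P(W=4 | obs) = 1/108 / 7/324 = 3/7

P(W=3) = 4/7, P(W=4) = 3/7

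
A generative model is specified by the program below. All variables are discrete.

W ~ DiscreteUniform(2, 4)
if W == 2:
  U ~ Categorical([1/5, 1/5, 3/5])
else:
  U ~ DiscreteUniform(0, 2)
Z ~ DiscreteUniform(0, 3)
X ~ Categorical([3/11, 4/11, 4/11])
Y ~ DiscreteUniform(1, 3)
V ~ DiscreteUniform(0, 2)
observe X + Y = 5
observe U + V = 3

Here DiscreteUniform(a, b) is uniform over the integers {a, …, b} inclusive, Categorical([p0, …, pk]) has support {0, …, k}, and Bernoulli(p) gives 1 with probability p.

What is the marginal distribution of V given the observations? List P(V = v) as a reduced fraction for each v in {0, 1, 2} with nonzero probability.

Enumerate traces; 24 have nonzero weight after conditioning:
  (W=2, U=1, Z=0, X=2, Y=3, V=2) weight 1/1485
  (W=2, U=1, Z=1, X=2, Y=3, V=2) weight 1/1485
  (W=2, U=1, Z=2, X=2, Y=3, V=2) weight 1/1485
  (W=2, U=1, Z=3, X=2, Y=3, V=2) weight 1/1485
  (W=2, U=2, Z=0, X=2, Y=3, V=1) weight 1/495
  (W=2, U=2, Z=1, X=2, Y=3, V=1) weight 1/495
  (W=2, U=2, Z=2, X=2, Y=3, V=1) weight 1/495
  (W=2, U=2, Z=3, X=2, Y=3, V=1) weight 1/495
  … 16 more
Group by V:
  weight(V=1) = 76/4455
  weight(V=2) = 52/4455
Total weight = 76/4455 + 52/4455 = 128/4455
P(V=1 | obs) = 76/4455 / 128/4455 = 19/32
P(V=2 | obs) = 52/4455 / 128/4455 = 13/32

P(V=1) = 19/32, P(V=2) = 13/32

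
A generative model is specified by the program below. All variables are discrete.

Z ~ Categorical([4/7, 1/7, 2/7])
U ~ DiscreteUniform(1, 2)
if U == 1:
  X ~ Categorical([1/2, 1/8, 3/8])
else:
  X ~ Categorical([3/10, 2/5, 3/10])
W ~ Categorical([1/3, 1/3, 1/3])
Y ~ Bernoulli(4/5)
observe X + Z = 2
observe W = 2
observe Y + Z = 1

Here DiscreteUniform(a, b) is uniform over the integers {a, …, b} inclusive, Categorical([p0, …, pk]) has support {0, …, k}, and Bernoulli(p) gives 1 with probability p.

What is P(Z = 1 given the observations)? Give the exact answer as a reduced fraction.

P(Z = 1 | obs) = 7/151

Enumerate traces; 4 have nonzero weight after conditioning:
  (Z=0, U=1, X=2, W=2, Y=1) weight 1/35
  (Z=0, U=2, X=2, W=2, Y=1) weight 4/175
  (Z=1, U=1, X=1, W=2, Y=0) weight 1/1680
  (Z=1, U=2, X=1, W=2, Y=0) weight 1/525
Group by Z:
  weight(Z=0) = 9/175
  weight(Z=1) = 1/400
Total weight = 9/175 + 1/400 = 151/2800
P(Z=0 | obs) = 9/175 / 151/2800 = 144/151
P(Z=1 | obs) = 1/400 / 151/2800 = 7/151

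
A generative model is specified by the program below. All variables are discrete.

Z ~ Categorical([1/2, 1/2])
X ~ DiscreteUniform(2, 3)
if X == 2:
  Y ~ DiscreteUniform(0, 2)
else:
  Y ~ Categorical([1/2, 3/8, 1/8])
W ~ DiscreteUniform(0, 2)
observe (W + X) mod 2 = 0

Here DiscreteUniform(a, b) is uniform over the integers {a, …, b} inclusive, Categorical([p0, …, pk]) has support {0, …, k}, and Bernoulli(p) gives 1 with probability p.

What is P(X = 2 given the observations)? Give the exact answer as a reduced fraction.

P(X = 2 | obs) = 2/3

Enumerate traces; 18 have nonzero weight after conditioning:
  (Z=0, X=2, Y=0, W=0) weight 1/36
  (Z=0, X=2, Y=0, W=2) weight 1/36
  (Z=0, X=2, Y=1, W=0) weight 1/36
  (Z=0, X=2, Y=1, W=2) weight 1/36
  (Z=0, X=2, Y=2, W=0) weight 1/36
  (Z=0, X=2, Y=2, W=2) weight 1/36
  (Z=0, X=3, Y=0, W=1) weight 1/24
  (Z=0, X=3, Y=1, W=1) weight 1/32
  … 10 more
Group by X:
  weight(X=2) = 1/3
  weight(X=3) = 1/6
Total weight = 1/3 + 1/6 = 1/2
P(X=2 | obs) = 1/3 / 1/2 = 2/3
P(X=3 | obs) = 1/6 / 1/2 = 1/3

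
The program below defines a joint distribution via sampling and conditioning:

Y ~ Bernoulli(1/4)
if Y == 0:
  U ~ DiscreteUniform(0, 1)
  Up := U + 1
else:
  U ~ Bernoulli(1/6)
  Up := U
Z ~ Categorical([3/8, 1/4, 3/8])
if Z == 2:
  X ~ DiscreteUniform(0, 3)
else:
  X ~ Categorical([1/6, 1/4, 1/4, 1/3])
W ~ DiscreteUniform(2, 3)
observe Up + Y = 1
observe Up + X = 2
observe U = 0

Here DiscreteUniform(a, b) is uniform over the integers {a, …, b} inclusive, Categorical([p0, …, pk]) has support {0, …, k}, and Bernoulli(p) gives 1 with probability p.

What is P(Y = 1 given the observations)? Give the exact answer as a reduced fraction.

Enumerate traces; 12 have nonzero weight after conditioning:
  (Y=0, U=0, Z=0, X=1, W=2) weight 9/512
  (Y=0, U=0, Z=0, X=1, W=3) weight 9/512
  (Y=0, U=0, Z=1, X=1, W=2) weight 3/256
  (Y=0, U=0, Z=1, X=1, W=3) weight 3/256
  (Y=0, U=0, Z=2, X=1, W=2) weight 9/512
  (Y=0, U=0, Z=2, X=1, W=3) weight 9/512
  (Y=1, U=0, Z=0, X=2, W=2) weight 5/512
  (Y=1, U=0, Z=0, X=2, W=3) weight 5/512
  … 4 more
Group by Y:
  weight(Y=0) = 3/32
  weight(Y=1) = 5/96
Total weight = 3/32 + 5/96 = 7/48
P(Y=0 | obs) = 3/32 / 7/48 = 9/14
P(Y=1 | obs) = 5/96 / 7/48 = 5/14

P(Y = 1 | obs) = 5/14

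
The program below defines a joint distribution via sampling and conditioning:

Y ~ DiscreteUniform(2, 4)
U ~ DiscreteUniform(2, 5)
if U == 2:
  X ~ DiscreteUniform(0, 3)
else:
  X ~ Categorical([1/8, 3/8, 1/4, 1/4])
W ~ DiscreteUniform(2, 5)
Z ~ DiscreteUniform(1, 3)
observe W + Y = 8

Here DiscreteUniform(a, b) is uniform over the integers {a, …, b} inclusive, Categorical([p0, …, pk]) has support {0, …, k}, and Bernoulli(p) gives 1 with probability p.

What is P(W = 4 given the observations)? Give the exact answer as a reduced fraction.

Enumerate traces; 96 have nonzero weight after conditioning:
  (Y=3, U=2, X=0, W=5, Z=1) weight 1/576
  (Y=3, U=2, X=0, W=5, Z=2) weight 1/576
  (Y=3, U=2, X=0, W=5, Z=3) weight 1/576
  (Y=3, U=2, X=1, W=5, Z=1) weight 1/576
  (Y=3, U=2, X=1, W=5, Z=2) weight 1/576
  (Y=3, U=2, X=1, W=5, Z=3) weight 1/576
  (Y=3, U=2, X=2, W=5, Z=1) weight 1/576
  (Y=3, U=2, X=2, W=5, Z=2) weight 1/576
  (Y=4, U=2, X=0, W=4, Z=1) weight 1/576
  … 87 more
Group by W:
  weight(W=4) = 1/12
  weight(W=5) = 1/12
Total weight = 1/12 + 1/12 = 1/6
P(W=4 | obs) = 1/12 / 1/6 = 1/2
P(W=5 | obs) = 1/12 / 1/6 = 1/2

P(W = 4 | obs) = 1/2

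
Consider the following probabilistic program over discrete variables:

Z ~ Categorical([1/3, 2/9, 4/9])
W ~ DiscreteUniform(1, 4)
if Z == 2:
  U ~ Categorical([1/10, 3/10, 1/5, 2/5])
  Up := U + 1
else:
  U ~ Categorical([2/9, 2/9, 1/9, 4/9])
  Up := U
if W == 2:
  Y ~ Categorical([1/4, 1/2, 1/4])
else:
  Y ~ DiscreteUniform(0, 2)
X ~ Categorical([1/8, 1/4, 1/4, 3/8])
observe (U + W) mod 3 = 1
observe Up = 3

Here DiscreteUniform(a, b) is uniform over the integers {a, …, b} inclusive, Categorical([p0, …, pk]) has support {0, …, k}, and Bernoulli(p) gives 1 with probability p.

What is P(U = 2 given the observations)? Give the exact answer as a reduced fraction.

Enumerate traces; 60 have nonzero weight after conditioning:
  (Z=0, W=1, U=3, Y=0, X=0) weight 1/648
  (Z=0, W=1, U=3, Y=0, X=1) weight 1/324
  (Z=0, W=1, U=3, Y=0, X=2) weight 1/324
  (Z=0, W=1, U=3, Y=0, X=3) weight 1/216
  (Z=0, W=1, U=3, Y=1, X=0) weight 1/648
  (Z=0, W=1, U=3, Y=1, X=1) weight 1/324
  (Z=0, W=1, U=3, Y=1, X=2) weight 1/324
  (Z=0, W=1, U=3, Y=1, X=3) weight 1/216
  (Z=2, W=2, U=2, Y=0, X=0) weight 1/1440
  … 51 more
Group by U:
  weight(U=2) = 1/45
  weight(U=3) = 10/81
Total weight = 1/45 + 10/81 = 59/405
P(U=2 | obs) = 1/45 / 59/405 = 9/59
P(U=3 | obs) = 10/81 / 59/405 = 50/59

P(U = 2 | obs) = 9/59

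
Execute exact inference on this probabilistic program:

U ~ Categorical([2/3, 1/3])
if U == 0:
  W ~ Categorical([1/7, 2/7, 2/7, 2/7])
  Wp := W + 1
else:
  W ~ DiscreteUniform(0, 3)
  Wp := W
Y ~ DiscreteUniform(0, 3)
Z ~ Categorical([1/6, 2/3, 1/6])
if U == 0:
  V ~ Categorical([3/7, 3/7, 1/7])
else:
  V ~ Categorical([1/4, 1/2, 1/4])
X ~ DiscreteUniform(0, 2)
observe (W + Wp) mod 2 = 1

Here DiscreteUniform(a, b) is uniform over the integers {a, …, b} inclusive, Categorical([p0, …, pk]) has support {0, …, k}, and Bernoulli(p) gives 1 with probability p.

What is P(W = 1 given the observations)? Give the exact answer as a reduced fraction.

P(W = 1 | obs) = 2/7

Enumerate traces; 432 have nonzero weight after conditioning:
  (U=0, W=0, Y=0, Z=0, V=0, X=0) weight 1/1764
  (U=0, W=0, Y=0, Z=0, V=0, X=1) weight 1/1764
  (U=0, W=0, Y=0, Z=0, V=0, X=2) weight 1/1764
  (U=0, W=0, Y=0, Z=0, V=1, X=0) weight 1/1764
  (U=0, W=0, Y=0, Z=0, V=1, X=1) weight 1/1764
  (U=0, W=0, Y=0, Z=0, V=1, X=2) weight 1/1764
  (U=0, W=0, Y=0, Z=0, V=2, X=0) weight 1/5292
  (U=0, W=0, Y=0, Z=0, V=2, X=1) weight 1/5292
  (U=0, W=1, Y=0, Z=0, V=0, X=0) weight 1/882
  (U=0, W=2, Y=0, Z=0, V=0, X=0) weight 1/882
  … 422 more
Group by W:
  weight(W=0) = 2/21
  weight(W=1) = 4/21
  weight(W=2) = 4/21
  weight(W=3) = 4/21
Total weight = 2/21 + 4/21 + 4/21 + 4/21 = 2/3
P(W=0 | obs) = 2/21 / 2/3 = 1/7
P(W=1 | obs) = 4/21 / 2/3 = 2/7
P(W=2 | obs) = 4/21 / 2/3 = 2/7
P(W=3 | obs) = 4/21 / 2/3 = 2/7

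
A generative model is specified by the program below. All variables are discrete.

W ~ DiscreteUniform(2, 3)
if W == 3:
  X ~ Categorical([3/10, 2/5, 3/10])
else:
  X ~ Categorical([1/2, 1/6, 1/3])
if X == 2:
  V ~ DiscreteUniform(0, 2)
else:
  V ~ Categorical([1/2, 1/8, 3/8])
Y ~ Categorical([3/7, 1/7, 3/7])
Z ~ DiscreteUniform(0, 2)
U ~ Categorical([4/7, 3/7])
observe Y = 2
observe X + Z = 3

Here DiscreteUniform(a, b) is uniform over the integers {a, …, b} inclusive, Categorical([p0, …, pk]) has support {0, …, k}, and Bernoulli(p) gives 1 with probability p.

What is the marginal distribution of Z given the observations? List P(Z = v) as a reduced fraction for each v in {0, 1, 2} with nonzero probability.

P(Z=1) = 19/36, P(Z=2) = 17/36

Enumerate traces; 24 have nonzero weight after conditioning:
  (W=2, X=1, V=0, Y=2, Z=2, U=0) weight 1/294
  (W=2, X=1, V=0, Y=2, Z=2, U=1) weight 1/392
  (W=2, X=1, V=1, Y=2, Z=2, U=0) weight 1/1176
  (W=2, X=1, V=1, Y=2, Z=2, U=1) weight 1/1568
  (W=2, X=1, V=2, Y=2, Z=2, U=0) weight 1/392
  (W=2, X=1, V=2, Y=2, Z=2, U=1) weight 3/1568
  (W=2, X=2, V=0, Y=2, Z=1, U=0) weight 2/441
  (W=2, X=2, V=0, Y=2, Z=1, U=1) weight 1/294
  … 16 more
Group by Z:
  weight(Z=1) = 19/420
  weight(Z=2) = 17/420
Total weight = 19/420 + 17/420 = 3/35
P(Z=1 | obs) = 19/420 / 3/35 = 19/36
P(Z=2 | obs) = 17/420 / 3/35 = 17/36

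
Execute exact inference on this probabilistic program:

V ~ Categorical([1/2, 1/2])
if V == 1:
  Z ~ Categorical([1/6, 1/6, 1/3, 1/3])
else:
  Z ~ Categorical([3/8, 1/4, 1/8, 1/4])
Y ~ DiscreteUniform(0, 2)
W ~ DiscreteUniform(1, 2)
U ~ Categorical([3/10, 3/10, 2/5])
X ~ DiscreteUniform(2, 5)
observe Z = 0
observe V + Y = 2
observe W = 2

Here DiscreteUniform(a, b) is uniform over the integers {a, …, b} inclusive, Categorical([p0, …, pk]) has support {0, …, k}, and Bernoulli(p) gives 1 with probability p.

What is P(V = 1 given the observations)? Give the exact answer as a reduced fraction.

Enumerate traces; 24 have nonzero weight after conditioning:
  (V=0, Z=0, Y=2, W=2, U=0, X=2) weight 3/1280
  (V=0, Z=0, Y=2, W=2, U=0, X=3) weight 3/1280
  (V=0, Z=0, Y=2, W=2, U=0, X=4) weight 3/1280
  (V=0, Z=0, Y=2, W=2, U=0, X=5) weight 3/1280
  (V=0, Z=0, Y=2, W=2, U=1, X=2) weight 3/1280
  (V=0, Z=0, Y=2, W=2, U=1, X=3) weight 3/1280
  (V=0, Z=0, Y=2, W=2, U=1, X=4) weight 3/1280
  (V=0, Z=0, Y=2, W=2, U=1, X=5) weight 3/1280
  (V=1, Z=0, Y=1, W=2, U=0, X=2) weight 1/960
  … 15 more
Group by V:
  weight(V=0) = 1/32
  weight(V=1) = 1/72
Total weight = 1/32 + 1/72 = 13/288
P(V=0 | obs) = 1/32 / 13/288 = 9/13
P(V=1 | obs) = 1/72 / 13/288 = 4/13

P(V = 1 | obs) = 4/13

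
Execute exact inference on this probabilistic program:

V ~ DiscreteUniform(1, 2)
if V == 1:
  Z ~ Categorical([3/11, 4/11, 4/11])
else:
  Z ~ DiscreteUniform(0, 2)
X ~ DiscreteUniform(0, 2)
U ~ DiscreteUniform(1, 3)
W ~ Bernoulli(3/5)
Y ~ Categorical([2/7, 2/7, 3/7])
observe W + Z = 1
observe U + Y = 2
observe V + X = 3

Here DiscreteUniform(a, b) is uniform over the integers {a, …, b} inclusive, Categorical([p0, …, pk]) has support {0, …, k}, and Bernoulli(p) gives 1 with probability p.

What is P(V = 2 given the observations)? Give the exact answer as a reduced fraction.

Enumerate traces; 8 have nonzero weight after conditioning:
  (V=1, Z=0, X=2, U=1, W=1, Y=1) weight 1/385
  (V=1, Z=0, X=2, U=2, W=1, Y=0) weight 1/385
  (V=1, Z=1, X=2, U=1, W=0, Y=1) weight 8/3465
  (V=1, Z=1, X=2, U=2, W=0, Y=0) weight 8/3465
  (V=2, Z=0, X=1, U=1, W=1, Y=1) weight 1/315
  (V=2, Z=0, X=1, U=2, W=1, Y=0) weight 1/315
  (V=2, Z=1, X=1, U=1, W=0, Y=1) weight 2/945
  (V=2, Z=1, X=1, U=2, W=0, Y=0) weight 2/945
Group by V:
  weight(V=1) = 34/3465
  weight(V=2) = 2/189
Total weight = 34/3465 + 2/189 = 212/10395
P(V=1 | obs) = 34/3465 / 212/10395 = 51/106
P(V=2 | obs) = 2/189 / 212/10395 = 55/106

P(V = 2 | obs) = 55/106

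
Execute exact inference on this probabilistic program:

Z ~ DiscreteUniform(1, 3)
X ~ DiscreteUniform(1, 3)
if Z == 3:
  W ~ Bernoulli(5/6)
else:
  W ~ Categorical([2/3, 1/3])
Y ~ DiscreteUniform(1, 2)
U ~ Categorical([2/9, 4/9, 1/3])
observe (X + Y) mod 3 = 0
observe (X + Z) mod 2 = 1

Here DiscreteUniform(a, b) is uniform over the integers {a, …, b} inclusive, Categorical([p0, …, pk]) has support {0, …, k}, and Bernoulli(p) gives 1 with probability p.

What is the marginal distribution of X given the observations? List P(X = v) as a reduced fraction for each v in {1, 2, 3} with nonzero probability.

Enumerate traces; 18 have nonzero weight after conditioning:
  (Z=1, X=2, W=0, Y=1, U=0) weight 2/243
  (Z=1, X=2, W=0, Y=1, U=1) weight 4/243
  (Z=1, X=2, W=0, Y=1, U=2) weight 1/81
  (Z=1, X=2, W=1, Y=1, U=0) weight 1/243
  (Z=1, X=2, W=1, Y=1, U=1) weight 2/243
  (Z=1, X=2, W=1, Y=1, U=2) weight 1/162
  (Z=2, X=1, W=0, Y=2, U=0) weight 2/243
  (Z=2, X=1, W=0, Y=2, U=1) weight 4/243
  … 10 more
Group by X:
  weight(X=1) = 1/18
  weight(X=2) = 1/9
Total weight = 1/18 + 1/9 = 1/6
P(X=1 | obs) = 1/18 / 1/6 = 1/3
P(X=2 | obs) = 1/9 / 1/6 = 2/3

P(X=1) = 1/3, P(X=2) = 2/3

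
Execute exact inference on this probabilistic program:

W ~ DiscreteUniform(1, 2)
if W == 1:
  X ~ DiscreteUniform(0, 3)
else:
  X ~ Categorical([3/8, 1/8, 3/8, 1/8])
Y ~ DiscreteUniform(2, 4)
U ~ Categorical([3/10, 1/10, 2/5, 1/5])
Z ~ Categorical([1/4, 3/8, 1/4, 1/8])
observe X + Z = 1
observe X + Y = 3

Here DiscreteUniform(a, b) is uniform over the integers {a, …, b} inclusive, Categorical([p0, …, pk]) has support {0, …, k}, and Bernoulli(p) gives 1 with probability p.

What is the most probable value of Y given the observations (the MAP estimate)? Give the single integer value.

argmax_v P(Y = v | obs) = 3

Enumerate traces; 16 have nonzero weight after conditioning:
  (W=1, X=0, Y=3, U=0, Z=1) weight 3/640
  (W=1, X=0, Y=3, U=1, Z=1) weight 1/640
  (W=1, X=0, Y=3, U=2, Z=1) weight 1/160
  (W=1, X=0, Y=3, U=3, Z=1) weight 1/320
  (W=1, X=1, Y=2, U=0, Z=0) weight 1/320
  (W=1, X=1, Y=2, U=1, Z=0) weight 1/960
  (W=1, X=1, Y=2, U=2, Z=0) weight 1/240
  (W=1, X=1, Y=2, U=3, Z=0) weight 1/480
  … 8 more
Group by Y:
  weight(Y=2) = 1/64
  weight(Y=3) = 5/128
Total weight = 1/64 + 5/128 = 7/128
P(Y=2 | obs) = 1/64 / 7/128 = 2/7
P(Y=3 | obs) = 5/128 / 7/128 = 5/7
argmax = 3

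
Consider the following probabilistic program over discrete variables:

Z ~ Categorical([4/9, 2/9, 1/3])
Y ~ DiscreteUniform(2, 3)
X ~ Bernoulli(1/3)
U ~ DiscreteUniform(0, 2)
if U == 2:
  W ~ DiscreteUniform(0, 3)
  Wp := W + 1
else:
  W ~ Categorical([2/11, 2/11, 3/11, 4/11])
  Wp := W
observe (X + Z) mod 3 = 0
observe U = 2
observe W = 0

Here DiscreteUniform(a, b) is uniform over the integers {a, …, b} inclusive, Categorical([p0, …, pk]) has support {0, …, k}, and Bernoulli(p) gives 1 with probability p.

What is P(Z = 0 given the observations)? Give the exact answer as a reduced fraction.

P(Z = 0 | obs) = 8/11

Enumerate traces; 4 have nonzero weight after conditioning:
  (Z=0, Y=2, X=0, U=2, W=0) weight 1/81
  (Z=0, Y=3, X=0, U=2, W=0) weight 1/81
  (Z=2, Y=2, X=1, U=2, W=0) weight 1/216
  (Z=2, Y=3, X=1, U=2, W=0) weight 1/216
Group by Z:
  weight(Z=0) = 2/81
  weight(Z=2) = 1/108
Total weight = 2/81 + 1/108 = 11/324
P(Z=0 | obs) = 2/81 / 11/324 = 8/11
P(Z=2 | obs) = 1/108 / 11/324 = 3/11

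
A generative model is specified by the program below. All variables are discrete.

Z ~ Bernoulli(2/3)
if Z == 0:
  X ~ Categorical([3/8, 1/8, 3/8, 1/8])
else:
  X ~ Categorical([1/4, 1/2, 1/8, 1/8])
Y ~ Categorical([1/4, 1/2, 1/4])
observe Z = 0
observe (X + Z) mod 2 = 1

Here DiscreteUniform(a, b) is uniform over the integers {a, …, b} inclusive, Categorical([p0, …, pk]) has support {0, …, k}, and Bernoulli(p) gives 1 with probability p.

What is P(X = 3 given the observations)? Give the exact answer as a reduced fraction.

P(X = 3 | obs) = 1/2

Enumerate traces; 6 have nonzero weight after conditioning:
  (Z=0, X=1, Y=0) weight 1/96
  (Z=0, X=1, Y=1) weight 1/48
  (Z=0, X=1, Y=2) weight 1/96
  (Z=0, X=3, Y=0) weight 1/96
  (Z=0, X=3, Y=1) weight 1/48
  (Z=0, X=3, Y=2) weight 1/96
Group by X:
  weight(X=1) = 1/24
  weight(X=3) = 1/24
Total weight = 1/24 + 1/24 = 1/12
P(X=1 | obs) = 1/24 / 1/12 = 1/2
P(X=3 | obs) = 1/24 / 1/12 = 1/2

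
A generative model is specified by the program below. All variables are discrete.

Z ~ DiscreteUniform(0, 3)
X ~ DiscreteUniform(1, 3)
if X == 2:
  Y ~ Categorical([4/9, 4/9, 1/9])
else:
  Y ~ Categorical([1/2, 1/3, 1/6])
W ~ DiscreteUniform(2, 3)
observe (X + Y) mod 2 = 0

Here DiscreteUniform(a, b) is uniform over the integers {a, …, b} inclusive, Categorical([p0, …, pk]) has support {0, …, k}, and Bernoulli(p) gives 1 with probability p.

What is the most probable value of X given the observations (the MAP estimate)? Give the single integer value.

argmax_v P(X = v | obs) = 2

Enumerate traces; 32 have nonzero weight after conditioning:
  (Z=0, X=1, Y=1, W=2) weight 1/72
  (Z=0, X=1, Y=1, W=3) weight 1/72
  (Z=0, X=2, Y=0, W=2) weight 1/54
  (Z=0, X=2, Y=0, W=3) weight 1/54
  (Z=0, X=2, Y=2, W=2) weight 1/216
  (Z=0, X=2, Y=2, W=3) weight 1/216
  (Z=0, X=3, Y=1, W=2) weight 1/72
  (Z=0, X=3, Y=1, W=3) weight 1/72
  … 24 more
Group by X:
  weight(X=1) = 1/9
  weight(X=2) = 5/27
  weight(X=3) = 1/9
Total weight = 1/9 + 5/27 + 1/9 = 11/27
P(X=1 | obs) = 1/9 / 11/27 = 3/11
P(X=2 | obs) = 5/27 / 11/27 = 5/11
P(X=3 | obs) = 1/9 / 11/27 = 3/11
argmax = 2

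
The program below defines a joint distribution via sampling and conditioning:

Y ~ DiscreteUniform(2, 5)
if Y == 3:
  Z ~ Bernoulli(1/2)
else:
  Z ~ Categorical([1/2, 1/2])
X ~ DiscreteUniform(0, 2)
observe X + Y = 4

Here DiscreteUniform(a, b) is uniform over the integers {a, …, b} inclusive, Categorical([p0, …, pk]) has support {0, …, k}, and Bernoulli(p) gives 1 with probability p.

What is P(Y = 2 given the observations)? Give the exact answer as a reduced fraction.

Enumerate traces; 6 have nonzero weight after conditioning:
  (Y=2, Z=0, X=2) weight 1/24
  (Y=2, Z=1, X=2) weight 1/24
  (Y=3, Z=0, X=1) weight 1/24
  (Y=3, Z=1, X=1) weight 1/24
  (Y=4, Z=0, X=0) weight 1/24
  (Y=4, Z=1, X=0) weight 1/24
Group by Y:
  weight(Y=2) = 1/12
  weight(Y=3) = 1/12
  weight(Y=4) = 1/12
Total weight = 1/12 + 1/12 + 1/12 = 1/4
P(Y=2 | obs) = 1/12 / 1/4 = 1/3
P(Y=3 | obs) = 1/12 / 1/4 = 1/3
P(Y=4 | obs) = 1/12 / 1/4 = 1/3

P(Y = 2 | obs) = 1/3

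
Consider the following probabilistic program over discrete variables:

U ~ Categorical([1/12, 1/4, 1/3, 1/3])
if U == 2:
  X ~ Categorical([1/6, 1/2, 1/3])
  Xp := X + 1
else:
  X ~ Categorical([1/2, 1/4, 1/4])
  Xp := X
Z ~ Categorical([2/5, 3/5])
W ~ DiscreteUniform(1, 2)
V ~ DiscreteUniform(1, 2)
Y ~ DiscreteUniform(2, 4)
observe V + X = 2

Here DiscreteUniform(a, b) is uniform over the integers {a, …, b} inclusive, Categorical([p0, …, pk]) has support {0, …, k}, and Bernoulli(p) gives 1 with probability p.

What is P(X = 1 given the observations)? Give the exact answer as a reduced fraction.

P(X = 1 | obs) = 6/13

Enumerate traces; 96 have nonzero weight after conditioning:
  (U=0, X=0, Z=0, W=1, V=2, Y=2) weight 1/720
  (U=0, X=0, Z=0, W=1, V=2, Y=3) weight 1/720
  (U=0, X=0, Z=0, W=1, V=2, Y=4) weight 1/720
  (U=0, X=0, Z=0, W=2, V=2, Y=2) weight 1/720
  (U=0, X=0, Z=0, W=2, V=2, Y=3) weight 1/720
  (U=0, X=0, Z=0, W=2, V=2, Y=4) weight 1/720
  (U=0, X=0, Z=1, W=1, V=2, Y=2) weight 1/480
  (U=0, X=0, Z=1, W=1, V=2, Y=3) weight 1/480
  (U=0, X=1, Z=0, W=1, V=1, Y=2) weight 1/1440
  … 87 more
Group by X:
  weight(X=0) = 7/36
  weight(X=1) = 1/6
Total weight = 7/36 + 1/6 = 13/36
P(X=0 | obs) = 7/36 / 13/36 = 7/13
P(X=1 | obs) = 1/6 / 13/36 = 6/13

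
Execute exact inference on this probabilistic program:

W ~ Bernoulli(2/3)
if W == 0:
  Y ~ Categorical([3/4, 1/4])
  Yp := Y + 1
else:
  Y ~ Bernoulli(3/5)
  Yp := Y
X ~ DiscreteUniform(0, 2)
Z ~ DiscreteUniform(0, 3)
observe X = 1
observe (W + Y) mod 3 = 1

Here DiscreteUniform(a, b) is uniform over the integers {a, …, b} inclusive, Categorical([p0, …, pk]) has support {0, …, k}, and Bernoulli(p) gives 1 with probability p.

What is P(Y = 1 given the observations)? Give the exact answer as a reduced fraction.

P(Y = 1 | obs) = 5/21

Enumerate traces; 8 have nonzero weight after conditioning:
  (W=0, Y=1, X=1, Z=0) weight 1/144
  (W=0, Y=1, X=1, Z=1) weight 1/144
  (W=0, Y=1, X=1, Z=2) weight 1/144
  (W=0, Y=1, X=1, Z=3) weight 1/144
  (W=1, Y=0, X=1, Z=0) weight 1/45
  (W=1, Y=0, X=1, Z=1) weight 1/45
  (W=1, Y=0, X=1, Z=2) weight 1/45
  (W=1, Y=0, X=1, Z=3) weight 1/45
Group by Y:
  weight(Y=0) = 4/45
  weight(Y=1) = 1/36
Total weight = 4/45 + 1/36 = 7/60
P(Y=0 | obs) = 4/45 / 7/60 = 16/21
P(Y=1 | obs) = 1/36 / 7/60 = 5/21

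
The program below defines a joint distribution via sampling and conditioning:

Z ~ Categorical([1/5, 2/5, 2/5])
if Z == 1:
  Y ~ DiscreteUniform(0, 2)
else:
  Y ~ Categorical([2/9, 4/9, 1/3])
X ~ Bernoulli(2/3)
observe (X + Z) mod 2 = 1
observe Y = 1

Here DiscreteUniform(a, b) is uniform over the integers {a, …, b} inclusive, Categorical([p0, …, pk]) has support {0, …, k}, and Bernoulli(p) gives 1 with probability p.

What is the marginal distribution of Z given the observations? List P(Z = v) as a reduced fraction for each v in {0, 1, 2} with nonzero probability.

Enumerate traces; 3 have nonzero weight after conditioning:
  (Z=0, Y=1, X=1) weight 8/135
  (Z=1, Y=1, X=0) weight 2/45
  (Z=2, Y=1, X=1) weight 16/135
Group by Z:
  weight(Z=0) = 8/135
  weight(Z=1) = 2/45
  weight(Z=2) = 16/135
Total weight = 8/135 + 2/45 + 16/135 = 2/9
P(Z=0 | obs) = 8/135 / 2/9 = 4/15
P(Z=1 | obs) = 2/45 / 2/9 = 1/5
P(Z=2 | obs) = 16/135 / 2/9 = 8/15

P(Z=0) = 4/15, P(Z=1) = 1/5, P(Z=2) = 8/15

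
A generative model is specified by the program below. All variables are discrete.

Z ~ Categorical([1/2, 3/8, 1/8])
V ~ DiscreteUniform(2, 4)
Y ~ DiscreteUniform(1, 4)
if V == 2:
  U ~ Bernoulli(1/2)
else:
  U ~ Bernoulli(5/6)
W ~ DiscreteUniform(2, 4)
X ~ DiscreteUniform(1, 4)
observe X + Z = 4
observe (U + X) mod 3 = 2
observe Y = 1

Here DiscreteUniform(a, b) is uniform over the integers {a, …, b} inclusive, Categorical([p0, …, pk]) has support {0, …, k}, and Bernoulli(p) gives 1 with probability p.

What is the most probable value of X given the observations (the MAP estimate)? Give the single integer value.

argmax_v P(X = v | obs) = 4

Enumerate traces; 18 have nonzero weight after conditioning:
  (Z=0, V=2, Y=1, U=1, W=2, X=4) weight 1/576
  (Z=0, V=2, Y=1, U=1, W=3, X=4) weight 1/576
  (Z=0, V=2, Y=1, U=1, W=4, X=4) weight 1/576
  (Z=0, V=3, Y=1, U=1, W=2, X=4) weight 5/1728
  (Z=0, V=3, Y=1, U=1, W=3, X=4) weight 5/1728
  (Z=0, V=3, Y=1, U=1, W=4, X=4) weight 5/1728
  (Z=0, V=4, Y=1, U=1, W=2, X=4) weight 5/1728
  (Z=0, V=4, Y=1, U=1, W=3, X=4) weight 5/1728
  (Z=2, V=2, Y=1, U=0, W=2, X=2) weight 1/2304
  … 9 more
Group by X:
  weight(X=2) = 5/2304
  weight(X=4) = 13/576
Total weight = 5/2304 + 13/576 = 19/768
P(X=2 | obs) = 5/2304 / 19/768 = 5/57
P(X=4 | obs) = 13/576 / 19/768 = 52/57
argmax = 4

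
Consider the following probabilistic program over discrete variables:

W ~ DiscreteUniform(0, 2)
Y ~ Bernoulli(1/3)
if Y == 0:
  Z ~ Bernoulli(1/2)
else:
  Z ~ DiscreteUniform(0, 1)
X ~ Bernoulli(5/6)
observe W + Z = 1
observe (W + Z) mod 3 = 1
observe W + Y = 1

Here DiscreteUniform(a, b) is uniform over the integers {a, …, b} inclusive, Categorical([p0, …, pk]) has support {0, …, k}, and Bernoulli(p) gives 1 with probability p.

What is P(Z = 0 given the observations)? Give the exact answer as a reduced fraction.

Enumerate traces; 4 have nonzero weight after conditioning:
  (W=0, Y=1, Z=1, X=0) weight 1/108
  (W=0, Y=1, Z=1, X=1) weight 5/108
  (W=1, Y=0, Z=0, X=0) weight 1/54
  (W=1, Y=0, Z=0, X=1) weight 5/54
Group by Z:
  weight(Z=0) = 1/9
  weight(Z=1) = 1/18
Total weight = 1/9 + 1/18 = 1/6
P(Z=0 | obs) = 1/9 / 1/6 = 2/3
P(Z=1 | obs) = 1/18 / 1/6 = 1/3

P(Z = 0 | obs) = 2/3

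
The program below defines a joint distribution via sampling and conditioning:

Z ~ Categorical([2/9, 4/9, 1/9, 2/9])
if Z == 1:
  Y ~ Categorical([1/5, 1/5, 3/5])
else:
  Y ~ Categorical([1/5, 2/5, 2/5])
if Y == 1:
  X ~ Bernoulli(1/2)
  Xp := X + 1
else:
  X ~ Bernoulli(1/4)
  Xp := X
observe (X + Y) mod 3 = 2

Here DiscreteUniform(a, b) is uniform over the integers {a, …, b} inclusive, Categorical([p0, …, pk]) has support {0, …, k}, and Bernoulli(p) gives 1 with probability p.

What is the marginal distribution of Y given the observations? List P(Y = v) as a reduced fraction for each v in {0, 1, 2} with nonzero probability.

Enumerate traces; 8 have nonzero weight after conditioning:
  (Z=0, Y=1, X=1) weight 2/45
  (Z=0, Y=2, X=0) weight 1/15
  (Z=1, Y=1, X=1) weight 2/45
  (Z=1, Y=2, X=0) weight 1/5
  (Z=2, Y=1, X=1) weight 1/45
  (Z=2, Y=2, X=0) weight 1/30
  (Z=3, Y=1, X=1) weight 2/45
  (Z=3, Y=2, X=0) weight 1/15
Group by Y:
  weight(Y=1) = 7/45
  weight(Y=2) = 11/30
Total weight = 7/45 + 11/30 = 47/90
P(Y=1 | obs) = 7/45 / 47/90 = 14/47
P(Y=2 | obs) = 11/30 / 47/90 = 33/47

P(Y=1) = 14/47, P(Y=2) = 33/47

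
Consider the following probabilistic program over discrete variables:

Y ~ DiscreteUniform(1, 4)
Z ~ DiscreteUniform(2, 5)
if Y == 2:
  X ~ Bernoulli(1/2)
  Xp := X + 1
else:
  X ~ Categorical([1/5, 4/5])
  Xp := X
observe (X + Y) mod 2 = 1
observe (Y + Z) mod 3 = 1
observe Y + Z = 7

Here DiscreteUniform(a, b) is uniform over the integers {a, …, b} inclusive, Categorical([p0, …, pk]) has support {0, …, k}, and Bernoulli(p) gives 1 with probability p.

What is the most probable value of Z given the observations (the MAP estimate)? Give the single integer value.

argmax_v P(Z = v | obs) = 3

Enumerate traces; 3 have nonzero weight after conditioning:
  (Y=2, Z=5, X=1) weight 1/32
  (Y=3, Z=4, X=0) weight 1/80
  (Y=4, Z=3, X=1) weight 1/20
Group by Z:
  weight(Z=3) = 1/20
  weight(Z=4) = 1/80
  weight(Z=5) = 1/32
Total weight = 1/20 + 1/80 + 1/32 = 3/32
P(Z=3 | obs) = 1/20 / 3/32 = 8/15
P(Z=4 | obs) = 1/80 / 3/32 = 2/15
P(Z=5 | obs) = 1/32 / 3/32 = 1/3
argmax = 3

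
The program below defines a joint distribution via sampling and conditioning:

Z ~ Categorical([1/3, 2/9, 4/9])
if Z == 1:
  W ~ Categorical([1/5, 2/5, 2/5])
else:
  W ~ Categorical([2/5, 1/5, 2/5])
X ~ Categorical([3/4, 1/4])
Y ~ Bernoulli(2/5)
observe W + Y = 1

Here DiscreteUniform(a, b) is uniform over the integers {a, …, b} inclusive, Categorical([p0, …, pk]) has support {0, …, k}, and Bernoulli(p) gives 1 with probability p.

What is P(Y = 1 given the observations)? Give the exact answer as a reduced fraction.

P(Y = 1 | obs) = 32/65

Enumerate traces; 12 have nonzero weight after conditioning:
  (Z=0, W=0, X=0, Y=1) weight 1/25
  (Z=0, W=0, X=1, Y=1) weight 1/75
  (Z=0, W=1, X=0, Y=0) weight 3/100
  (Z=0, W=1, X=1, Y=0) weight 1/100
  (Z=1, W=0, X=0, Y=1) weight 1/75
  (Z=1, W=0, X=1, Y=1) weight 1/225
  (Z=1, W=1, X=0, Y=0) weight 1/25
  (Z=1, W=1, X=1, Y=0) weight 1/75
  … 4 more
Group by Y:
  weight(Y=0) = 11/75
  weight(Y=1) = 32/225
Total weight = 11/75 + 32/225 = 13/45
P(Y=0 | obs) = 11/75 / 13/45 = 33/65
P(Y=1 | obs) = 32/225 / 13/45 = 32/65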